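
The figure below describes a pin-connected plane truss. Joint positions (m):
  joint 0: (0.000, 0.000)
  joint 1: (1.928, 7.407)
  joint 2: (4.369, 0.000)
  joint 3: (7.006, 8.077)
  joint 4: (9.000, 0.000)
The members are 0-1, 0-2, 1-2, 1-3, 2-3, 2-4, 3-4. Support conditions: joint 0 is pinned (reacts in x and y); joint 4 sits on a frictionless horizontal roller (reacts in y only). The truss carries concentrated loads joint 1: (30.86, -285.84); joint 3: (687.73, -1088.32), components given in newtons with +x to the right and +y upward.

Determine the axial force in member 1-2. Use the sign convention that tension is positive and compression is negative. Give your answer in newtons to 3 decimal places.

N=5 nodes, M=7 members, R=3 reactions → 2N=10, M+R=10
member 0 (0-1): L=7.6538, (cx,cy)=(0.2519,0.9678)
member 1 (0-2): L=4.3690, (cx,cy)=(1.0000,0.0000)
member 2 (1-2): L=7.7989, (cx,cy)=(0.3130,-0.9498)
member 3 (1-3): L=5.1220, (cx,cy)=(0.9914,0.1308)
member 4 (2-3): L=8.4966, (cx,cy)=(0.3104,0.9506)
member 5 (2-4): L=4.6310, (cx,cy)=(1.0000,0.0000)
member 6 (3-4): L=8.3195, (cx,cy)=(0.2397,-0.9709)
solve A·x = −loads:
  F[0-1] = +182.7606 N (tension)
  F[0-2] = +672.5525 N (tension)
  F[1-2] = -464.8643 N (compression)
  F[1-3] = +162.0701 N (tension)
  F[2-3] = +464.4417 N (tension)
  F[2-4] = +382.9080 N (tension)
  F[3-4] = -1597.5932 N (compression)
  Rx@0 = -718.5900 N
  Ry@0 = -176.8672 N
  Ry@4 = +1551.0272 N

-464.864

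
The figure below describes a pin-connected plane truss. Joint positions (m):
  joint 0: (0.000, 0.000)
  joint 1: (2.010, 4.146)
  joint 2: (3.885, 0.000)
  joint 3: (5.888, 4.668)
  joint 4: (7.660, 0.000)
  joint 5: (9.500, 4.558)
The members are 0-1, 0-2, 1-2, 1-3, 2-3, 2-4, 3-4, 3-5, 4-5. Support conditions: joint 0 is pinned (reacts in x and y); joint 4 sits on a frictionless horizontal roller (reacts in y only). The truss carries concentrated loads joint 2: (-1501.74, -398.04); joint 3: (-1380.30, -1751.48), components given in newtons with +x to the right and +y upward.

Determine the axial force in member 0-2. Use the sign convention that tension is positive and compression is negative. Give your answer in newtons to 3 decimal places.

N=6 nodes, M=9 members, R=3 reactions → 2N=12, M+R=12
member 0 (0-1): L=4.6075, (cx,cy)=(0.4362,0.8998)
member 1 (0-2): L=3.8850, (cx,cy)=(1.0000,0.0000)
member 2 (1-2): L=4.5503, (cx,cy)=(0.4121,-0.9112)
member 3 (1-3): L=3.9130, (cx,cy)=(0.9911,0.1334)
member 4 (2-3): L=5.0796, (cx,cy)=(0.3943,0.9190)
member 5 (2-4): L=3.7750, (cx,cy)=(1.0000,0.0000)
member 6 (3-4): L=4.9930, (cx,cy)=(0.3549,-0.9349)
member 7 (3-5): L=3.6137, (cx,cy)=(0.9995,-0.0304)
member 8 (4-5): L=4.9154, (cx,cy)=(0.3743,0.9273)
solve A·x = −loads:
  F[0-1] = -1603.0688 N (compression)
  F[0-2] = -2182.7148 N (compression)
  F[1-2] = +1394.9166 N (tension)
  F[1-3] = -1285.6104 N (compression)
  F[2-3] = -949.9152 N (compression)
  F[2-4] = +268.3932 N (tension)
  F[3-4] = -756.2593 N (compression)
  F[3-5] = -0.0000 N (tension)
  F[4-5] = +0.0000 N (tension)
  Rx@0 = +2882.0400 N
  Ry@0 = +1442.4888 N
  Ry@4 = +707.0312 N

-2182.715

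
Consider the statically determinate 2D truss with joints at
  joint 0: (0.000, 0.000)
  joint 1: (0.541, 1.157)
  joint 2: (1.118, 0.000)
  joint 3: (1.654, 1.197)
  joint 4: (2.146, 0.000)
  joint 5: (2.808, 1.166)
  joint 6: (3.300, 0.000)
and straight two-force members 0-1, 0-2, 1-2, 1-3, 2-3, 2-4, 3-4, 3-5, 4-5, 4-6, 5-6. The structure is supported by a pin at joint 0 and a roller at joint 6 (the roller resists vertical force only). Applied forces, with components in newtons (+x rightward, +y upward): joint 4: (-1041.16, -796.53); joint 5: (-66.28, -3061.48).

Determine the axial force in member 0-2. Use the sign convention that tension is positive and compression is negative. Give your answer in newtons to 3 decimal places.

N=7 nodes, M=11 members, R=3 reactions → 2N=14, M+R=14
member 0 (0-1): L=1.2772, (cx,cy)=(0.4236,0.9059)
member 1 (0-2): L=1.1180, (cx,cy)=(1.0000,0.0000)
member 2 (1-2): L=1.2929, (cx,cy)=(0.4463,-0.8949)
member 3 (1-3): L=1.1137, (cx,cy)=(0.9994,0.0359)
member 4 (2-3): L=1.3115, (cx,cy)=(0.4087,0.9127)
member 5 (2-4): L=1.0280, (cx,cy)=(1.0000,0.0000)
member 6 (3-4): L=1.2942, (cx,cy)=(0.3802,-0.9249)
member 7 (3-5): L=1.1544, (cx,cy)=(0.9996,-0.0269)
member 8 (4-5): L=1.3408, (cx,cy)=(0.4937,0.8696)
member 9 (4-6): L=1.1540, (cx,cy)=(1.0000,0.0000)
member 10 (5-6): L=1.2656, (cx,cy)=(0.3888,-0.9213)
solve A·x = −loads:
  F[0-1] = -837.2149 N (compression)
  F[0-2] = -752.8199 N (compression)
  F[1-2] = +818.5672 N (tension)
  F[1-3] = -720.3993 N (compression)
  F[2-3] = -802.6158 N (compression)
  F[2-4] = -59.4895 N (compression)
  F[3-4] = +859.8976 N (tension)
  F[3-5] = -1375.3510 N (compression)
  F[4-5] = +1.3745 N (tension)
  F[4-6] = +1307.8964 N (tension)
  F[5-6] = -3364.2478 N (compression)
  Rx@0 = +1107.4400 N
  Ry@0 = +758.4019 N
  Ry@6 = +3099.6081 N

-752.820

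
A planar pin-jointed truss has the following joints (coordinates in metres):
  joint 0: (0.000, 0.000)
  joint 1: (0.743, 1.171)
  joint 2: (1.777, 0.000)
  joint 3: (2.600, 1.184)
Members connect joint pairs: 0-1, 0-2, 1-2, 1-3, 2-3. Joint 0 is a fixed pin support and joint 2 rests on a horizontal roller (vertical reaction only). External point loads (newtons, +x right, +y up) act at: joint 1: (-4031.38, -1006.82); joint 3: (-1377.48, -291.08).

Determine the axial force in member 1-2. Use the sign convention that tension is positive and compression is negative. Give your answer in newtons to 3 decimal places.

N=4 nodes, M=5 members, R=3 reactions → 2N=8, M+R=8
member 0 (0-1): L=1.3868, (cx,cy)=(0.5358,0.8444)
member 1 (0-2): L=1.7770, (cx,cy)=(1.0000,0.0000)
member 2 (1-2): L=1.5622, (cx,cy)=(0.6619,-0.7496)
member 3 (1-3): L=1.8570, (cx,cy)=(1.0000,0.0070)
member 4 (2-3): L=1.4419, (cx,cy)=(0.5708,0.8211)
solve A·x = −loads:
  F[0-1] = -4767.3489 N (compression)
  F[0-2] = -2854.7279 N (compression)
  F[1-2] = +4015.9493 N (tension)
  F[1-3] = -1180.9252 N (compression)
  F[2-3] = -344.4248 N (compression)
  Rx@0 = +5408.8600 N
  Ry@0 = +4025.4223 N
  Ry@2 = -2727.5223 N

4015.949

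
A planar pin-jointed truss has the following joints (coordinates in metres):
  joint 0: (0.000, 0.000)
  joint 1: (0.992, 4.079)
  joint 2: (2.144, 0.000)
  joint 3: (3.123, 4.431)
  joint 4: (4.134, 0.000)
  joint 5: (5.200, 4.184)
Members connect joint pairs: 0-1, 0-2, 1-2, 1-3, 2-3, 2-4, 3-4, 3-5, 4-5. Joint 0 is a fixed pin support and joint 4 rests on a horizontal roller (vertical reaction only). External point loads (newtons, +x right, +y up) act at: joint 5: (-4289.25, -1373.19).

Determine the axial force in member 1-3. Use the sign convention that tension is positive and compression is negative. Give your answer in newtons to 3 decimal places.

N=6 nodes, M=9 members, R=3 reactions → 2N=12, M+R=12
member 0 (0-1): L=4.1979, (cx,cy)=(0.2363,0.9717)
member 1 (0-2): L=2.1440, (cx,cy)=(1.0000,0.0000)
member 2 (1-2): L=4.2386, (cx,cy)=(0.2718,-0.9624)
member 3 (1-3): L=2.1599, (cx,cy)=(0.9866,0.1630)
member 4 (2-3): L=4.5379, (cx,cy)=(0.2157,0.9765)
member 5 (2-4): L=1.9900, (cx,cy)=(1.0000,0.0000)
member 6 (3-4): L=4.5449, (cx,cy)=(0.2224,-0.9749)
member 7 (3-5): L=2.0916, (cx,cy)=(0.9930,-0.1181)
member 8 (4-5): L=4.3177, (cx,cy)=(0.2469,0.9690)
solve A·x = −loads:
  F[0-1] = -4103.2471 N (compression)
  F[0-2] = -3319.6157 N (compression)
  F[1-2] = +3799.3212 N (tension)
  F[1-3] = -2029.3863 N (compression)
  F[2-3] = -3744.4805 N (compression)
  F[2-4] = -1479.1599 N (compression)
  F[3-4] = +4555.8860 N (tension)
  F[3-5] = -3850.4816 N (compression)
  F[4-5] = -1886.2853 N (compression)
  Rx@0 = +4289.2500 N
  Ry@0 = +3987.0347 N
  Ry@4 = -2613.8447 N

-2029.386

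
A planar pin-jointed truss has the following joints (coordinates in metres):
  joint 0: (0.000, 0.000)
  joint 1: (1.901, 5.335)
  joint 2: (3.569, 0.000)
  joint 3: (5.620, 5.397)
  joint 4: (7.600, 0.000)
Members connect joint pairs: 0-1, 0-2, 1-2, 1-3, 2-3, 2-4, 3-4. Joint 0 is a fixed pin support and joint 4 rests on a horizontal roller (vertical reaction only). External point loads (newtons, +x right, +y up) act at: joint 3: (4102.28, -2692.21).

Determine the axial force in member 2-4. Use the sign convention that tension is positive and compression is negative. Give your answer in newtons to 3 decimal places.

N=5 nodes, M=7 members, R=3 reactions → 2N=10, M+R=10
member 0 (0-1): L=5.6636, (cx,cy)=(0.3357,0.9420)
member 1 (0-2): L=3.5690, (cx,cy)=(1.0000,0.0000)
member 2 (1-2): L=5.5897, (cx,cy)=(0.2984,-0.9544)
member 3 (1-3): L=3.7195, (cx,cy)=(0.9999,0.0167)
member 4 (2-3): L=5.7736, (cx,cy)=(0.3552,0.9348)
member 5 (2-4): L=4.0310, (cx,cy)=(1.0000,0.0000)
member 6 (3-4): L=5.7487, (cx,cy)=(0.3444,-0.9388)
solve A·x = −loads:
  F[0-1] = +2347.9845 N (tension)
  F[0-2] = +3314.1696 N (tension)
  F[1-2] = -2291.6382 N (compression)
  F[1-3] = +1472.1568 N (tension)
  F[2-3] = +2339.8429 N (tension)
  F[2-4] = +1799.1244 N (tension)
  F[3-4] = -5223.5849 N (compression)
  Rx@0 = -4102.2800 N
  Ry@0 = -2211.7670 N
  Ry@4 = +4903.9770 N

1799.124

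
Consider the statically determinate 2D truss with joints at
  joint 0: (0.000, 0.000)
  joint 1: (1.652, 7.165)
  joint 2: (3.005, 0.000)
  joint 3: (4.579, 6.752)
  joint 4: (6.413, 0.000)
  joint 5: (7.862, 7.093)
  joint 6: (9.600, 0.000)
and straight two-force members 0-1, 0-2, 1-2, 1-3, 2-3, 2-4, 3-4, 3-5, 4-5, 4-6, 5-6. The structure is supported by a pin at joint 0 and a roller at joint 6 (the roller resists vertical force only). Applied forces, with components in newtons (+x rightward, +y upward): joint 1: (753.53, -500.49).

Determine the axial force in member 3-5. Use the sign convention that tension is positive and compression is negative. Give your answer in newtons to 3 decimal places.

-299.312

N=7 nodes, M=11 members, R=3 reactions → 2N=14, M+R=14
member 0 (0-1): L=7.3530, (cx,cy)=(0.2247,0.9744)
member 1 (0-2): L=3.0050, (cx,cy)=(1.0000,0.0000)
member 2 (1-2): L=7.2916, (cx,cy)=(0.1856,-0.9826)
member 3 (1-3): L=2.9560, (cx,cy)=(0.9902,-0.1397)
member 4 (2-3): L=6.9330, (cx,cy)=(0.2270,0.9739)
member 5 (2-4): L=3.4080, (cx,cy)=(1.0000,0.0000)
member 6 (3-4): L=6.9966, (cx,cy)=(0.2621,-0.9650)
member 7 (3-5): L=3.3007, (cx,cy)=(0.9946,0.1033)
member 8 (4-5): L=7.2395, (cx,cy)=(0.2002,0.9798)
member 9 (4-6): L=3.1870, (cx,cy)=(1.0000,0.0000)
member 10 (5-6): L=7.3028, (cx,cy)=(0.2380,-0.9713)
solve A·x = −loads:
  F[0-1] = +151.9201 N (tension)
  F[0-2] = +719.3980 N (tension)
  F[1-2] = -571.9253 N (compression)
  F[1-3] = -619.3490 N (compression)
  F[2-3] = +577.0614 N (tension)
  F[2-4] = +482.2646 N (tension)
  F[3-4] = -704.0675 N (compression)
  F[3-5] = -299.3121 N (compression)
  F[4-5] = +693.4817 N (tension)
  F[4-6] = +158.9086 N (tension)
  F[5-6] = -667.7112 N (compression)
  Rx@0 = -753.5300 N
  Ry@0 = -148.0362 N
  Ry@6 = +648.5262 N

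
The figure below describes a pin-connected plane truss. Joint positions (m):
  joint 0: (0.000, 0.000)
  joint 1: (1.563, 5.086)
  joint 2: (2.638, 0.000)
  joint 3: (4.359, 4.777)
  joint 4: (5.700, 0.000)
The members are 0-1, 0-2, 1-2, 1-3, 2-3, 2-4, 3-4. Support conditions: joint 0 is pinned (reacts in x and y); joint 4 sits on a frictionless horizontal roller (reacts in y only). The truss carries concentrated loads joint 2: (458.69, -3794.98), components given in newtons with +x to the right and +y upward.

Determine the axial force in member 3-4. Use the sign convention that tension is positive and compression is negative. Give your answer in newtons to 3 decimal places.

-1824.234

N=5 nodes, M=7 members, R=3 reactions → 2N=10, M+R=10
member 0 (0-1): L=5.3207, (cx,cy)=(0.2938,0.9559)
member 1 (0-2): L=2.6380, (cx,cy)=(1.0000,0.0000)
member 2 (1-2): L=5.1984, (cx,cy)=(0.2068,-0.9784)
member 3 (1-3): L=2.8130, (cx,cy)=(0.9939,-0.1098)
member 4 (2-3): L=5.0776, (cx,cy)=(0.3389,0.9408)
member 5 (2-4): L=3.0620, (cx,cy)=(1.0000,0.0000)
member 6 (3-4): L=4.9617, (cx,cy)=(0.2703,-0.9628)
solve A·x = −loads:
  F[0-1] = -2132.7316 N (compression)
  F[0-2] = +1085.1920 N (tension)
  F[1-2] = +2205.9739 N (tension)
  F[1-3] = -1089.2796 N (compression)
  F[2-3] = +1739.6661 N (tension)
  F[2-4] = +493.0409 N (tension)
  F[3-4] = -1824.2345 N (compression)
  Rx@0 = -458.6900 N
  Ry@0 = +2038.6366 N
  Ry@4 = +1756.3434 N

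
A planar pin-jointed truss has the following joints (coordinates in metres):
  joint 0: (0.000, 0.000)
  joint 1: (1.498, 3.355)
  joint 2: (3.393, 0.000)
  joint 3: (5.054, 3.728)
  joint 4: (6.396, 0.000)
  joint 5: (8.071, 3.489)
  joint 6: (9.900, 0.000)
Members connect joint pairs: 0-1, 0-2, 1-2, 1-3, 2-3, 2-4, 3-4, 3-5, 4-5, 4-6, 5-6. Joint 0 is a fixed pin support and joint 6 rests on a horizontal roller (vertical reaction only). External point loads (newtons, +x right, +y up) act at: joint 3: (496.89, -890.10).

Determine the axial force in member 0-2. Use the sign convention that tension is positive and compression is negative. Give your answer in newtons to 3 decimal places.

607.884

N=7 nodes, M=11 members, R=3 reactions → 2N=14, M+R=14
member 0 (0-1): L=3.6742, (cx,cy)=(0.4077,0.9131)
member 1 (0-2): L=3.3930, (cx,cy)=(1.0000,0.0000)
member 2 (1-2): L=3.8532, (cx,cy)=(0.4918,-0.8707)
member 3 (1-3): L=3.5755, (cx,cy)=(0.9945,0.1043)
member 4 (2-3): L=4.0813, (cx,cy)=(0.4070,0.9134)
member 5 (2-4): L=3.0030, (cx,cy)=(1.0000,0.0000)
member 6 (3-4): L=3.9622, (cx,cy)=(0.3387,-0.9409)
member 7 (3-5): L=3.0265, (cx,cy)=(0.9969,-0.0790)
member 8 (4-5): L=3.8702, (cx,cy)=(0.4328,0.9015)
member 9 (4-6): L=3.5040, (cx,cy)=(1.0000,0.0000)
member 10 (5-6): L=3.9393, (cx,cy)=(0.4643,-0.8857)
solve A·x = −loads:
  F[0-1] = -272.2416 N (compression)
  F[0-2] = +607.8839 N (tension)
  F[1-2] = +256.9085 N (tension)
  F[1-3] = -238.6438 N (compression)
  F[2-3] = -244.8906 N (compression)
  F[2-4] = +833.8971 N (tension)
  F[3-4] = -629.5551 N (compression)
  F[3-5] = -622.6102 N (compression)
  F[4-5] = +657.0692 N (tension)
  F[4-6] = +336.2929 N (tension)
  F[5-6] = -724.3141 N (compression)
  Rx@0 = -496.8900 N
  Ry@0 = +248.5877 N
  Ry@6 = +641.5123 N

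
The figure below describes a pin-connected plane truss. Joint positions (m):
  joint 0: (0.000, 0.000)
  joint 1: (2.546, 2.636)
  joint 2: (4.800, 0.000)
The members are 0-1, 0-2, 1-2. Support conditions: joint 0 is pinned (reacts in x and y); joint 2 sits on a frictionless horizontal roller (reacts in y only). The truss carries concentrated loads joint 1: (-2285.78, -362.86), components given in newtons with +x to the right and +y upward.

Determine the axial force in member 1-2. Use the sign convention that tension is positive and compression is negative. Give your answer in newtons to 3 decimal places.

N=3 nodes, M=3 members, R=3 reactions → 2N=6, M+R=6
member 0 (0-1): L=3.6648, (cx,cy)=(0.6947,0.7193)
member 1 (0-2): L=4.8000, (cx,cy)=(1.0000,0.0000)
member 2 (1-2): L=3.4683, (cx,cy)=(0.6499,-0.7600)
solve A·x = −loads:
  F[0-1] = -1982.0776 N (compression)
  F[0-2] = -908.7889 N (compression)
  F[1-2] = +1398.3763 N (tension)
  Rx@0 = +2285.7800 N
  Ry@0 = +1425.6672 N
  Ry@2 = -1062.8072 N

1398.376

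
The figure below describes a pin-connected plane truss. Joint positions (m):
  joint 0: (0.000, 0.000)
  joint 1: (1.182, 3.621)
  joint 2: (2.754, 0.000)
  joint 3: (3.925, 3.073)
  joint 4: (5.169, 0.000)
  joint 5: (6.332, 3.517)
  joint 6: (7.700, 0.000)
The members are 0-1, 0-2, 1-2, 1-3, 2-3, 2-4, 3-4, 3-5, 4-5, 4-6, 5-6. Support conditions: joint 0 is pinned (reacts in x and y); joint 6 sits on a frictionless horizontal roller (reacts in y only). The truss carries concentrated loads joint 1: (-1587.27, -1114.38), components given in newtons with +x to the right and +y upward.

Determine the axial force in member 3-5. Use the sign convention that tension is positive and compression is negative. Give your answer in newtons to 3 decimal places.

448.396

N=7 nodes, M=11 members, R=3 reactions → 2N=14, M+R=14
member 0 (0-1): L=3.8090, (cx,cy)=(0.3103,0.9506)
member 1 (0-2): L=2.7540, (cx,cy)=(1.0000,0.0000)
member 2 (1-2): L=3.9475, (cx,cy)=(0.3982,-0.9173)
member 3 (1-3): L=2.7972, (cx,cy)=(0.9806,-0.1959)
member 4 (2-3): L=3.2886, (cx,cy)=(0.3561,0.9345)
member 5 (2-4): L=2.4150, (cx,cy)=(1.0000,0.0000)
member 6 (3-4): L=3.3152, (cx,cy)=(0.3752,-0.9269)
member 7 (3-5): L=2.4476, (cx,cy)=(0.9834,0.1814)
member 8 (4-5): L=3.7043, (cx,cy)=(0.3140,0.9494)
member 9 (4-6): L=2.5310, (cx,cy)=(1.0000,0.0000)
member 10 (5-6): L=3.7737, (cx,cy)=(0.3625,-0.9320)
solve A·x = −loads:
  F[0-1] = -1777.4925 N (compression)
  F[0-2] = -1035.6881 N (compression)
  F[1-2] = +439.8241 N (tension)
  F[1-3] = +877.5439 N (tension)
  F[2-3] = -431.7442 N (compression)
  F[2-4] = -706.8016 N (compression)
  F[3-4] = +708.4730 N (tension)
  F[3-5] = +448.3964 N (tension)
  F[4-5] = -691.6781 N (compression)
  F[4-6] = -223.7983 N (compression)
  F[5-6] = +617.3574 N (tension)
  Rx@0 = +1587.2700 N
  Ry@0 = +1689.7446 N
  Ry@6 = -575.3646 N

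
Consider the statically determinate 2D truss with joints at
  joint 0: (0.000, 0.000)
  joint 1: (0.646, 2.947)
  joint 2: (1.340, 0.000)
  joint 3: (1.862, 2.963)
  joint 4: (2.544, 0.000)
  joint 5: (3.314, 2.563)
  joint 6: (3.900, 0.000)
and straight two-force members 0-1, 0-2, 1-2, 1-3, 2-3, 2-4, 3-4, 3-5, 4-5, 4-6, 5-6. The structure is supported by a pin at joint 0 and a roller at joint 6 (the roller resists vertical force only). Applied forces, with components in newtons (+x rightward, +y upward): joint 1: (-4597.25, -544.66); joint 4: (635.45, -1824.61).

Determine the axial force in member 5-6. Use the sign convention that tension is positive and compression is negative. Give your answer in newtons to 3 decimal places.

N=7 nodes, M=11 members, R=3 reactions → 2N=14, M+R=14
member 0 (0-1): L=3.0170, (cx,cy)=(0.2141,0.9768)
member 1 (0-2): L=1.3400, (cx,cy)=(1.0000,0.0000)
member 2 (1-2): L=3.0276, (cx,cy)=(0.2292,-0.9734)
member 3 (1-3): L=1.2161, (cx,cy)=(0.9999,0.0132)
member 4 (2-3): L=3.0086, (cx,cy)=(0.1735,0.9848)
member 5 (2-4): L=1.2040, (cx,cy)=(1.0000,0.0000)
member 6 (3-4): L=3.0405, (cx,cy)=(0.2243,-0.9745)
member 7 (3-5): L=1.5061, (cx,cy)=(0.9641,-0.2656)
member 8 (4-5): L=2.6762, (cx,cy)=(0.2877,0.9577)
member 9 (4-6): L=1.3560, (cx,cy)=(1.0000,0.0000)
member 10 (5-6): L=2.6291, (cx,cy)=(0.2229,-0.9748)
solve A·x = −loads:
  F[0-1] = -4671.0515 N (compression)
  F[0-2] = -2961.6255 N (compression)
  F[1-2] = +4163.6905 N (tension)
  F[1-3] = +2642.8889 N (tension)
  F[2-3] = -4115.2403 N (compression)
  F[2-4] = -1293.2122 N (compression)
  F[3-4] = +3820.1429 N (tension)
  F[3-5] = +1111.7025 N (tension)
  F[4-5] = -1982.0028 N (compression)
  F[4-6] = -501.5057 N (compression)
  F[5-6] = +2250.0469 N (tension)
  Rx@0 = +3961.8000 N
  Ry@0 = +4562.7155 N
  Ry@6 = -2193.4455 N

2250.047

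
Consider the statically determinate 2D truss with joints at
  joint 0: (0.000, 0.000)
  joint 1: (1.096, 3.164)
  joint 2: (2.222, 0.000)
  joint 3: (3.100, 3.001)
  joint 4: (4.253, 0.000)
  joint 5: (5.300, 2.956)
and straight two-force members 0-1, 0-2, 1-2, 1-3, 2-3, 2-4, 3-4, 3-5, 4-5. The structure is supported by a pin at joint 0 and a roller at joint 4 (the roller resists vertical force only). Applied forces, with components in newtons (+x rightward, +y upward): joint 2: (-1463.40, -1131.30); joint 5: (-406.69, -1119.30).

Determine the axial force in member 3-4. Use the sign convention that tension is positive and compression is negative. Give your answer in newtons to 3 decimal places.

-625.329

N=6 nodes, M=9 members, R=3 reactions → 2N=12, M+R=12
member 0 (0-1): L=3.3484, (cx,cy)=(0.3273,0.9449)
member 1 (0-2): L=2.2220, (cx,cy)=(1.0000,0.0000)
member 2 (1-2): L=3.3584, (cx,cy)=(0.3353,-0.9421)
member 3 (1-3): L=2.0106, (cx,cy)=(0.9967,-0.0811)
member 4 (2-3): L=3.1268, (cx,cy)=(0.2808,0.9598)
member 5 (2-4): L=2.0310, (cx,cy)=(1.0000,0.0000)
member 6 (3-4): L=3.2149, (cx,cy)=(0.3586,-0.9335)
member 7 (3-5): L=2.2005, (cx,cy)=(0.9998,-0.0205)
member 8 (4-5): L=3.1359, (cx,cy)=(0.3339,0.9426)
solve A·x = −loads:
  F[0-1] = -579.2732 N (compression)
  F[0-2] = -1680.4848 N (compression)
  F[1-2] = +615.1689 N (tension)
  F[1-3] = -397.1663 N (compression)
  F[2-3] = +574.8667 N (tension)
  F[2-4] = -172.2525 N (compression)
  F[3-4] = -625.3289 N (compression)
  F[3-5] = -10.1682 N (compression)
  F[4-5] = -1187.6571 N (compression)
  Rx@0 = +1870.0900 N
  Ry@0 = +547.3639 N
  Ry@4 = +1703.2361 N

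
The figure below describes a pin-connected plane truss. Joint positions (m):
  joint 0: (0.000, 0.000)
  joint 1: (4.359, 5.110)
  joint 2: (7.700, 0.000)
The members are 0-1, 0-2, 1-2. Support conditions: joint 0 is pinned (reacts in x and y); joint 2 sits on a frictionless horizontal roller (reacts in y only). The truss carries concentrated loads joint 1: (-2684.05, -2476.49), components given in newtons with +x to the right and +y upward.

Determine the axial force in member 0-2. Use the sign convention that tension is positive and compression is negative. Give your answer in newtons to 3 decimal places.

N=3 nodes, M=3 members, R=3 reactions → 2N=6, M+R=6
member 0 (0-1): L=6.7166, (cx,cy)=(0.6490,0.7608)
member 1 (0-2): L=7.7000, (cx,cy)=(1.0000,0.0000)
member 2 (1-2): L=6.1053, (cx,cy)=(0.5472,-0.8370)
solve A·x = −loads:
  F[0-1] = -3753.6474 N (compression)
  F[0-2] = -247.9810 N (compression)
  F[1-2] = +453.1554 N (tension)
  Rx@0 = +2684.0500 N
  Ry@0 = +2855.7725 N
  Ry@2 = -379.2825 N

-247.981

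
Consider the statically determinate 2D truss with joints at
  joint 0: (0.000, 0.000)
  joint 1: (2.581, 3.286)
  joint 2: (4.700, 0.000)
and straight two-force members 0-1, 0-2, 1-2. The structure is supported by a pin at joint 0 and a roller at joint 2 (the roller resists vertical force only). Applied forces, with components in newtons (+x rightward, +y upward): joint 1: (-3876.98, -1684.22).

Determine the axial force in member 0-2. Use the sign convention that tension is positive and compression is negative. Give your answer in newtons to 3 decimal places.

-1151.520

N=3 nodes, M=3 members, R=3 reactions → 2N=6, M+R=6
member 0 (0-1): L=4.1784, (cx,cy)=(0.6177,0.7864)
member 1 (0-2): L=4.7000, (cx,cy)=(1.0000,0.0000)
member 2 (1-2): L=3.9100, (cx,cy)=(0.5419,-0.8404)
solve A·x = −loads:
  F[0-1] = -4412.3086 N (compression)
  F[0-2] = -1151.5203 N (compression)
  F[1-2] = +2124.7869 N (tension)
  Rx@0 = +3876.9800 N
  Ry@0 = +3469.9188 N
  Ry@2 = -1785.6988 N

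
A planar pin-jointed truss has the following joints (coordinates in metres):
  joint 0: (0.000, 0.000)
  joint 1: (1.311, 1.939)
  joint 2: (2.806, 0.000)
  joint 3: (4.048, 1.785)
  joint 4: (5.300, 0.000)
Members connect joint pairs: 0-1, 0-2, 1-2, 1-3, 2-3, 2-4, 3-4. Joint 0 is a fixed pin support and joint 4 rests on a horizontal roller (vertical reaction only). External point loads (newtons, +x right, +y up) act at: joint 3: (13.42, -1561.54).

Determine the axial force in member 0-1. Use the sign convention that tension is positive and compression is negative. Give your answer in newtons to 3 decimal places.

-439.823

N=5 nodes, M=7 members, R=3 reactions → 2N=10, M+R=10
member 0 (0-1): L=2.3406, (cx,cy)=(0.5601,0.8284)
member 1 (0-2): L=2.8060, (cx,cy)=(1.0000,0.0000)
member 2 (1-2): L=2.4484, (cx,cy)=(0.6106,-0.7919)
member 3 (1-3): L=2.7413, (cx,cy)=(0.9984,-0.0562)
member 4 (2-3): L=2.1746, (cx,cy)=(0.5711,0.8208)
member 5 (2-4): L=2.4940, (cx,cy)=(1.0000,0.0000)
member 6 (3-4): L=2.1803, (cx,cy)=(0.5742,-0.8187)
solve A·x = −loads:
  F[0-1] = -439.8232 N (compression)
  F[0-2] = +259.7698 N (tension)
  F[1-2] = +499.2426 N (tension)
  F[1-3] = -552.0585 N (compression)
  F[2-3] = -481.6602 N (compression)
  F[2-4] = +839.7047 N (tension)
  F[3-4] = -1462.3100 N (compression)
  Rx@0 = -13.4200 N
  Ry@0 = +364.3572 N
  Ry@4 = +1197.1828 N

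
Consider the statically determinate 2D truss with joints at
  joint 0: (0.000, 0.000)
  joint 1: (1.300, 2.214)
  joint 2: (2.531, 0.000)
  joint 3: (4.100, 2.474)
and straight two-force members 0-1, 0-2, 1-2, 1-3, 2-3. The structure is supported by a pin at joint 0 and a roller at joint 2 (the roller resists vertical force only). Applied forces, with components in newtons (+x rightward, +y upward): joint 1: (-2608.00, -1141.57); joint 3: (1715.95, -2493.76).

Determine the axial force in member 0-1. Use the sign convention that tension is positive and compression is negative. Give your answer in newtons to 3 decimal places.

N=4 nodes, M=5 members, R=3 reactions → 2N=8, M+R=8
member 0 (0-1): L=2.5674, (cx,cy)=(0.5063,0.8623)
member 1 (0-2): L=2.5310, (cx,cy)=(1.0000,0.0000)
member 2 (1-2): L=2.5332, (cx,cy)=(0.4859,-0.8740)
member 3 (1-3): L=2.8120, (cx,cy)=(0.9957,0.0925)
member 4 (2-3): L=2.9296, (cx,cy)=(0.5356,0.8445)
solve A·x = −loads:
  F[0-1] = +448.3640 N (tension)
  F[0-2] = -1119.0742 N (compression)
  F[1-2] = -1376.2806 N (compression)
  F[1-3] = +3518.8936 N (tension)
  F[2-3] = -3338.2462 N (compression)
  Rx@0 = +892.0500 N
  Ry@0 = -386.6397 N
  Ry@2 = +4021.9697 N

448.364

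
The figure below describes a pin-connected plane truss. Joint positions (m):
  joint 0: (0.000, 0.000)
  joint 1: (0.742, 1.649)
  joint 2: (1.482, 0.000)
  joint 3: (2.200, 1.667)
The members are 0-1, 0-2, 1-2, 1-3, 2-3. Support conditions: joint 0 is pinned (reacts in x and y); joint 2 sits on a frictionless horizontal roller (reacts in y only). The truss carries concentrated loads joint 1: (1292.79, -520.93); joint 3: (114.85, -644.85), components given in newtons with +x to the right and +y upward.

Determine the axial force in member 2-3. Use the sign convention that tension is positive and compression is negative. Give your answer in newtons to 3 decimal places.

-707.427

N=4 nodes, M=5 members, R=3 reactions → 2N=8, M+R=8
member 0 (0-1): L=1.8082, (cx,cy)=(0.4103,0.9119)
member 1 (0-2): L=1.4820, (cx,cy)=(1.0000,0.0000)
member 2 (1-2): L=1.8074, (cx,cy)=(0.4094,-0.9123)
member 3 (1-3): L=1.4581, (cx,cy)=(0.9999,0.0123)
member 4 (2-3): L=1.8151, (cx,cy)=(0.3956,0.9184)
solve A·x = −loads:
  F[0-1] = +1776.4040 N (tension)
  F[0-2] = +678.7074 N (tension)
  F[1-2] = -2341.2366 N (compression)
  F[1-3] = +394.7247 N (tension)
  F[2-3] = -707.4268 N (compression)
  Rx@0 = -1407.6400 N
  Ry@0 = -1619.9594 N
  Ry@2 = +2785.7394 N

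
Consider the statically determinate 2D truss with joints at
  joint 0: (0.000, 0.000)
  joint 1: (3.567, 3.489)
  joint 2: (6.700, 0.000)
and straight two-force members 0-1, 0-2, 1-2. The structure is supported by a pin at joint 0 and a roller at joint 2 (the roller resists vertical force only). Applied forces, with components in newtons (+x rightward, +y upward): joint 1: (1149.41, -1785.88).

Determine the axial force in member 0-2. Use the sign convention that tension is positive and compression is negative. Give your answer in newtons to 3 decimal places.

1391.246

N=3 nodes, M=3 members, R=3 reactions → 2N=6, M+R=6
member 0 (0-1): L=4.9897, (cx,cy)=(0.7149,0.6992)
member 1 (0-2): L=6.7000, (cx,cy)=(1.0000,0.0000)
member 2 (1-2): L=4.6892, (cx,cy)=(0.6681,-0.7440)
solve A·x = −loads:
  F[0-1] = -338.2892 N (compression)
  F[0-2] = +1391.2461 N (tension)
  F[1-2] = -2082.3054 N (compression)
  Rx@0 = -1149.4100 N
  Ry@0 = +236.5478 N
  Ry@2 = +1549.3322 N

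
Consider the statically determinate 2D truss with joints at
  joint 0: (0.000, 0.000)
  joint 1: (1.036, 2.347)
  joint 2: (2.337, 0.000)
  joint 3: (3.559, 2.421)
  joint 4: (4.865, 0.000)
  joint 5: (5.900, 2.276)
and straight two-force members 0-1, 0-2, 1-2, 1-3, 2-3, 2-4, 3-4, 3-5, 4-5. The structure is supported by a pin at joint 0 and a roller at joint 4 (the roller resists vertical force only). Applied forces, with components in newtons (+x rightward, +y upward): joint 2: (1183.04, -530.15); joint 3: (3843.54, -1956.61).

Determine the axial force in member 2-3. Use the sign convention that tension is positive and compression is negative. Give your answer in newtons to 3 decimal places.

1803.635

N=6 nodes, M=9 members, R=3 reactions → 2N=12, M+R=12
member 0 (0-1): L=2.5655, (cx,cy)=(0.4038,0.9148)
member 1 (0-2): L=2.3370, (cx,cy)=(1.0000,0.0000)
member 2 (1-2): L=2.6835, (cx,cy)=(0.4848,-0.8746)
member 3 (1-3): L=2.5241, (cx,cy)=(0.9996,0.0293)
member 4 (2-3): L=2.7119, (cx,cy)=(0.4506,0.8927)
member 5 (2-4): L=2.5280, (cx,cy)=(1.0000,0.0000)
member 6 (3-4): L=2.7508, (cx,cy)=(0.4748,-0.8801)
member 7 (3-5): L=2.3455, (cx,cy)=(0.9981,-0.0618)
member 8 (4-5): L=2.5003, (cx,cy)=(0.4140,0.9103)
solve A·x = −loads:
  F[0-1] = +1215.4669 N (tension)
  F[0-2] = +4535.7471 N (tension)
  F[1-2] = -1234.8296 N (compression)
  F[1-3] = +1089.9716 N (tension)
  F[2-3] = +1803.6349 N (tension)
  F[2-4] = +1941.3140 N (tension)
  F[3-4] = -4088.9419 N (compression)
  F[3-5] = +0.0000 N (tension)
  F[4-5] = -0.0000 N (compression)
  Rx@0 = -5026.5800 N
  Ry@0 = -1111.9545 N
  Ry@4 = +3598.7145 N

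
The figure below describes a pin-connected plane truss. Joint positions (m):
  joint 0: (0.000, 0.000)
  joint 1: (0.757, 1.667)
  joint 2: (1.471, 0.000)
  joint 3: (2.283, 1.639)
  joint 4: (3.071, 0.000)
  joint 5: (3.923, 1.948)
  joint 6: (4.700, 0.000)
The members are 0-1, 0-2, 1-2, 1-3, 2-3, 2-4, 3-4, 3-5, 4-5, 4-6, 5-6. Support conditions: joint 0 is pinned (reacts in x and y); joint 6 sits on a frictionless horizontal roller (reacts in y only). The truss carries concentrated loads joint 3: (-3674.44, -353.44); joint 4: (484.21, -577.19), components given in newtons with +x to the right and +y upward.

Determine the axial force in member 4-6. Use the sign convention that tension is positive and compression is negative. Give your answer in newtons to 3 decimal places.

-292.190

N=7 nodes, M=11 members, R=3 reactions → 2N=14, M+R=14
member 0 (0-1): L=1.8308, (cx,cy)=(0.4135,0.9105)
member 1 (0-2): L=1.4710, (cx,cy)=(1.0000,0.0000)
member 2 (1-2): L=1.8135, (cx,cy)=(0.3937,-0.9192)
member 3 (1-3): L=1.5263, (cx,cy)=(0.9998,-0.0183)
member 4 (2-3): L=1.8291, (cx,cy)=(0.4439,0.8961)
member 5 (2-4): L=1.6000, (cx,cy)=(1.0000,0.0000)
member 6 (3-4): L=1.8186, (cx,cy)=(0.4333,-0.9012)
member 7 (3-5): L=1.6689, (cx,cy)=(0.9827,0.1852)
member 8 (4-5): L=2.1262, (cx,cy)=(0.4007,0.9162)
member 9 (4-6): L=1.6290, (cx,cy)=(1.0000,0.0000)
member 10 (5-6): L=2.0972, (cx,cy)=(0.3705,-0.9288)
solve A·x = −loads:
  F[0-1] = -1826.6270 N (compression)
  F[0-2] = -2434.9678 N (compression)
  F[1-2] = +1838.8372 N (tension)
  F[1-3] = -1479.4975 N (compression)
  F[2-3] = -1886.3836 N (compression)
  F[2-4] = -873.5586 N (compression)
  F[3-4] = +1592.8114 N (tension)
  F[3-5] = +679.3451 N (tension)
  F[4-5] = -936.8348 N (compression)
  F[4-6] = -292.1900 N (compression)
  F[5-6] = +788.6663 N (tension)
  Rx@0 = +3190.2300 N
  Ry@0 = +1663.1732 N
  Ry@6 = -732.5432 N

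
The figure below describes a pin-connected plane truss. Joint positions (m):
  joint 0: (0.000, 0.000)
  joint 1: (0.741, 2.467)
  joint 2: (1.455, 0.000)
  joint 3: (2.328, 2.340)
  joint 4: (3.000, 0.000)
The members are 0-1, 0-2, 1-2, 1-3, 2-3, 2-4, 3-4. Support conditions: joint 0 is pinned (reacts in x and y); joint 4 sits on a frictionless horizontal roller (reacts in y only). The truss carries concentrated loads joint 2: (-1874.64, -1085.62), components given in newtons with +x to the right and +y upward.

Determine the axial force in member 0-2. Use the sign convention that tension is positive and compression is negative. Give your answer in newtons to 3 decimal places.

N=5 nodes, M=7 members, R=3 reactions → 2N=10, M+R=10
member 0 (0-1): L=2.5759, (cx,cy)=(0.2877,0.9577)
member 1 (0-2): L=1.4550, (cx,cy)=(1.0000,0.0000)
member 2 (1-2): L=2.5682, (cx,cy)=(0.2780,-0.9606)
member 3 (1-3): L=1.5921, (cx,cy)=(0.9968,-0.0798)
member 4 (2-3): L=2.4975, (cx,cy)=(0.3495,0.9369)
member 5 (2-4): L=1.5450, (cx,cy)=(1.0000,0.0000)
member 6 (3-4): L=2.4346, (cx,cy)=(0.2760,-0.9612)
solve A·x = −loads:
  F[0-1] = -583.7702 N (compression)
  F[0-2] = -1706.7077 N (compression)
  F[1-2] = +610.1617 N (tension)
  F[1-3] = -338.6430 N (compression)
  F[2-3] = +533.1426 N (tension)
  F[2-4] = +151.2074 N (tension)
  F[3-4] = -547.8074 N (compression)
  Rx@0 = +1874.6400 N
  Ry@0 = +559.0943 N
  Ry@4 = +526.5257 N

-1706.708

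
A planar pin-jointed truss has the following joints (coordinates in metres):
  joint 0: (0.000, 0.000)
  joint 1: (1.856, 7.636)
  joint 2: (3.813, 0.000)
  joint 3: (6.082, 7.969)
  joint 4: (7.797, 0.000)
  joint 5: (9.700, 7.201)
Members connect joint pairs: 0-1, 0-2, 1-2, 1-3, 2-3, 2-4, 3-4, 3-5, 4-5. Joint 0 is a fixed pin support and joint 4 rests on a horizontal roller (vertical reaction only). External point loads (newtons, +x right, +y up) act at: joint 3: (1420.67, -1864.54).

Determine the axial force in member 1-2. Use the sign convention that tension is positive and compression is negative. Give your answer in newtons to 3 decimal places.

-1034.082

N=6 nodes, M=9 members, R=3 reactions → 2N=12, M+R=12
member 0 (0-1): L=7.8583, (cx,cy)=(0.2362,0.9717)
member 1 (0-2): L=3.8130, (cx,cy)=(1.0000,0.0000)
member 2 (1-2): L=7.8828, (cx,cy)=(0.2483,-0.9687)
member 3 (1-3): L=4.2391, (cx,cy)=(0.9969,0.0786)
member 4 (2-3): L=8.2857, (cx,cy)=(0.2738,0.9618)
member 5 (2-4): L=3.9840, (cx,cy)=(1.0000,0.0000)
member 6 (3-4): L=8.1515, (cx,cy)=(0.2104,-0.9776)
member 7 (3-5): L=3.6986, (cx,cy)=(0.9782,-0.2076)
member 8 (4-5): L=7.4482, (cx,cy)=(0.2555,0.9668)
solve A·x = −loads:
  F[0-1] = +1072.2269 N (tension)
  F[0-2] = +1167.4285 N (tension)
  F[1-2] = -1034.0822 N (compression)
  F[1-3] = +511.5460 N (tension)
  F[2-3] = +1041.5211 N (tension)
  F[2-4] = +625.4902 N (tension)
  F[3-4] = -2972.9759 N (compression)
  F[3-5] = -0.0000 N (compression)
  F[4-5] = +0.0000 N (tension)
  Rx@0 = -1420.6700 N
  Ry@0 = -1041.8922 N
  Ry@4 = +2906.4322 N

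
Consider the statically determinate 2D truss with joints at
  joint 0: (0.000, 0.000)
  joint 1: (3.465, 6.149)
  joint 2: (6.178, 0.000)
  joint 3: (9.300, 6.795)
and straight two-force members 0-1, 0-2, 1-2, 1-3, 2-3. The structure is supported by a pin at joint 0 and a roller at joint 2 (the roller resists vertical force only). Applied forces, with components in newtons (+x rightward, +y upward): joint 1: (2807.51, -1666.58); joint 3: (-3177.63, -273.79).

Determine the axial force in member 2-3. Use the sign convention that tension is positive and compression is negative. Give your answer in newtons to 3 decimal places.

90.450

N=4 nodes, M=5 members, R=3 reactions → 2N=8, M+R=8
member 0 (0-1): L=7.0581, (cx,cy)=(0.4909,0.8712)
member 1 (0-2): L=6.1780, (cx,cy)=(1.0000,0.0000)
member 2 (1-2): L=6.7209, (cx,cy)=(0.4037,-0.9149)
member 3 (1-3): L=5.8707, (cx,cy)=(0.9939,0.1100)
member 4 (2-3): L=7.4779, (cx,cy)=(0.4175,0.9087)
solve A·x = −loads:
  F[0-1] = -1485.4818 N (compression)
  F[0-2] = +359.1432 N (tension)
  F[1-2] = -796.1549 N (compression)
  F[1-3] = -3235.0382 N (compression)
  F[2-3] = +90.4501 N (tension)
  Rx@0 = +370.1200 N
  Ry@0 = +1294.1528 N
  Ry@2 = +646.2172 N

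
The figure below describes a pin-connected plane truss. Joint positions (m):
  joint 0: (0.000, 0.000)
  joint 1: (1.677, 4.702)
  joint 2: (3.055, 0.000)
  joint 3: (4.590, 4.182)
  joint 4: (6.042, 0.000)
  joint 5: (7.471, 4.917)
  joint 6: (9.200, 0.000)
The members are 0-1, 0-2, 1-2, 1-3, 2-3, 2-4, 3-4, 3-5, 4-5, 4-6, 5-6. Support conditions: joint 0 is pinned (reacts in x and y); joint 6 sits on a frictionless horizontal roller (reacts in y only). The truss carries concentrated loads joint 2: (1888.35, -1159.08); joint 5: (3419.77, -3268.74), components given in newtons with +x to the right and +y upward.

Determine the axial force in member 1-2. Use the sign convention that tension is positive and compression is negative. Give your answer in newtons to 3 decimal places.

-513.706

N=7 nodes, M=11 members, R=3 reactions → 2N=14, M+R=14
member 0 (0-1): L=4.9921, (cx,cy)=(0.3359,0.9419)
member 1 (0-2): L=3.0550, (cx,cy)=(1.0000,0.0000)
member 2 (1-2): L=4.8998, (cx,cy)=(0.2812,-0.9596)
member 3 (1-3): L=2.9590, (cx,cy)=(0.9844,-0.1757)
member 4 (2-3): L=4.4548, (cx,cy)=(0.3446,0.9388)
member 5 (2-4): L=2.9870, (cx,cy)=(1.0000,0.0000)
member 6 (3-4): L=4.4269, (cx,cy)=(0.3280,-0.9447)
member 7 (3-5): L=2.9733, (cx,cy)=(0.9690,0.2472)
member 8 (4-5): L=5.1204, (cx,cy)=(0.2791,0.9603)
member 9 (4-6): L=3.1580, (cx,cy)=(1.0000,0.0000)
member 10 (5-6): L=5.2121, (cx,cy)=(0.3317,-0.9434)
solve A·x = −loads:
  F[0-1] = +466.3178 N (tension)
  F[0-2] = +5151.4697 N (tension)
  F[1-2] = -513.7065 N (compression)
  F[1-3] = +305.8842 N (tension)
  F[2-3] = +1759.8236 N (tension)
  F[2-4] = +2512.2614 N (tension)
  F[3-4] = -1329.0857 N (compression)
  F[3-5] = +1386.4725 N (tension)
  F[4-5] = +1307.5092 N (tension)
  F[4-6] = +1711.4317 N (tension)
  F[5-6] = -5159.1727 N (compression)
  Rx@0 = -5308.1200 N
  Ry@0 = -439.2186 N
  Ry@6 = +4867.0386 N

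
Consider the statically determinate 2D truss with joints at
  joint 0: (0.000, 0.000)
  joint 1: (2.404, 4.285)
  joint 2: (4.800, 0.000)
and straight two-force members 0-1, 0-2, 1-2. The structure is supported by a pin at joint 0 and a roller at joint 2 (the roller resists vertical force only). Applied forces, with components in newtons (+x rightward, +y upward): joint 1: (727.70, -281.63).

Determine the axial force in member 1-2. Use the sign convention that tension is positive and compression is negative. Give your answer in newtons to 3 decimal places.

N=3 nodes, M=3 members, R=3 reactions → 2N=6, M+R=6
member 0 (0-1): L=4.9133, (cx,cy)=(0.4893,0.8721)
member 1 (0-2): L=4.8000, (cx,cy)=(1.0000,0.0000)
member 2 (1-2): L=4.9094, (cx,cy)=(0.4880,-0.8728)
solve A·x = −loads:
  F[0-1] = +583.6825 N (tension)
  F[0-2] = +442.1129 N (tension)
  F[1-2] = -905.8855 N (compression)
  Rx@0 = -727.7000 N
  Ry@0 = -509.0435 N
  Ry@2 = +790.6735 N

-905.885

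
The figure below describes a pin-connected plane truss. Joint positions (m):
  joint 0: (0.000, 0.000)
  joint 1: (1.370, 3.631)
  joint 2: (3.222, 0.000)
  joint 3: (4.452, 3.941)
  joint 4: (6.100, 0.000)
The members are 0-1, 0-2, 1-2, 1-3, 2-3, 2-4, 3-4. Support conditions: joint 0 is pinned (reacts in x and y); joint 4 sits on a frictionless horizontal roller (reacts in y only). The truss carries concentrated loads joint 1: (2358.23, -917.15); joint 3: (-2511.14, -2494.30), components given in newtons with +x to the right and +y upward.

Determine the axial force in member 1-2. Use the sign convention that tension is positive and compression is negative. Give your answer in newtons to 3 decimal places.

N=5 nodes, M=7 members, R=3 reactions → 2N=10, M+R=10
member 0 (0-1): L=3.8809, (cx,cy)=(0.3530,0.9356)
member 1 (0-2): L=3.2220, (cx,cy)=(1.0000,0.0000)
member 2 (1-2): L=4.0760, (cx,cy)=(0.4544,-0.8908)
member 3 (1-3): L=3.0976, (cx,cy)=(0.9950,0.1001)
member 4 (2-3): L=4.1285, (cx,cy)=(0.2979,0.9546)
member 5 (2-4): L=2.8780, (cx,cy)=(1.0000,0.0000)
member 6 (3-4): L=4.2717, (cx,cy)=(0.3858,-0.9226)
solve A·x = −loads:
  F[0-1] = -1714.0241 N (compression)
  F[0-2] = +452.1657 N (tension)
  F[1-2] = +414.7919 N (tension)
  F[1-3] = -3167.6751 N (compression)
  F[2-3] = -387.0818 N (compression)
  F[2-4] = +755.9551 N (tension)
  F[3-4] = -1959.4723 N (compression)
  Rx@0 = +152.9100 N
  Ry@0 = +1603.6714 N
  Ry@4 = +1807.7786 N

414.792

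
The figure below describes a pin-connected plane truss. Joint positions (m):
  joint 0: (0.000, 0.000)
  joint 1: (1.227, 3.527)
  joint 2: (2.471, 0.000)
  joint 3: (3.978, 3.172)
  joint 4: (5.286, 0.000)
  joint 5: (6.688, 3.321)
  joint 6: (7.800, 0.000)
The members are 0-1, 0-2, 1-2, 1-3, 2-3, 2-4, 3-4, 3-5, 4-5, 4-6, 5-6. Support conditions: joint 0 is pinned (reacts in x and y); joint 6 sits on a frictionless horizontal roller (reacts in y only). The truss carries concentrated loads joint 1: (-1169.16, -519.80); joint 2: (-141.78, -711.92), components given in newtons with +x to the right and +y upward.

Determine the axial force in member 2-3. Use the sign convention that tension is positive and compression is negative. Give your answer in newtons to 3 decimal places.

N=7 nodes, M=11 members, R=3 reactions → 2N=14, M+R=14
member 0 (0-1): L=3.7343, (cx,cy)=(0.3286,0.9445)
member 1 (0-2): L=2.4710, (cx,cy)=(1.0000,0.0000)
member 2 (1-2): L=3.7400, (cx,cy)=(0.3326,-0.9431)
member 3 (1-3): L=2.7738, (cx,cy)=(0.9918,-0.1280)
member 4 (2-3): L=3.5118, (cx,cy)=(0.4291,0.9032)
member 5 (2-4): L=2.8150, (cx,cy)=(1.0000,0.0000)
member 6 (3-4): L=3.4311, (cx,cy)=(0.3812,-0.9245)
member 7 (3-5): L=2.7141, (cx,cy)=(0.9985,0.0549)
member 8 (4-5): L=3.6048, (cx,cy)=(0.3889,0.9213)
member 9 (4-6): L=2.5140, (cx,cy)=(1.0000,0.0000)
member 10 (5-6): L=3.5022, (cx,cy)=(0.3175,-0.9483)
solve A·x = −loads:
  F[0-1] = -1538.5090 N (compression)
  F[0-2] = -805.4282 N (compression)
  F[1-2] = +941.6899 N (tension)
  F[1-3] = +353.3248 N (tension)
  F[2-3] = -195.0187 N (compression)
  F[2-4] = -266.7315 N (compression)
  F[3-4] = +249.6543 N (tension)
  F[3-5] = +171.8177 N (tension)
  F[4-5] = -250.5256 N (compression)
  F[4-6] = -74.1230 N (compression)
  F[5-6] = +233.4491 N (tension)
  Rx@0 = +1310.9400 N
  Ry@0 = +1453.0890 N
  Ry@6 = -221.3690 N

-195.019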